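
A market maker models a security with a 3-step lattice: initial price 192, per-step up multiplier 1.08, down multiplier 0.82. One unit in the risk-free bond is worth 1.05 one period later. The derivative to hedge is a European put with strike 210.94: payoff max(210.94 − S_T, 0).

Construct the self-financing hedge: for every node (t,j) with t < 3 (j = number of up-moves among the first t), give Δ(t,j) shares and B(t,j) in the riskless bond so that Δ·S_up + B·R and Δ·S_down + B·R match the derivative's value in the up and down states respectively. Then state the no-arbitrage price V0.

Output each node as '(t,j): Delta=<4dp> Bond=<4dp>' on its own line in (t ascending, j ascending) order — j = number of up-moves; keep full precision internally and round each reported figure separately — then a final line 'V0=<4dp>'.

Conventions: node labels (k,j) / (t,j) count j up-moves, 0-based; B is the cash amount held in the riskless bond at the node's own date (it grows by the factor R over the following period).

Arbitrage-free pricing uses the up-move probability p* = (R−d)/(u−d) = 0.8846, discounting each step at R = 1.05.
Expiry values: V(3,0)=105.0773, V(3,1)=71.5111, V(3,2)=27.3020, V(3,3)=0.0000
(2,0): S=129.1008. Δ = (V_up−V_dn)/(S_up−S_dn) = (71.5111−105.0773)/(139.4289−105.8627) = -1.0000. V = [p*·71.5111 + (1−p*)·105.0773]/1.05 = 71.7944. B = V − Δ·S = 200.8952.
(2,1): S=170.0352. Δ = (V_up−V_dn)/(S_up−S_dn) = (27.3020−71.5111)/(183.6380−139.4289) = -1.0000. V = [p*·27.3020 + (1−p*)·71.5111]/1.05 = 30.8600. B = V − Δ·S = 200.8952.
(2,2): S=223.9488. Δ = (V_up−V_dn)/(S_up−S_dn) = (0.0000−27.3020)/(241.8647−183.6380) = -0.4689. V = [p*·0.0000 + (1−p*)·27.3020]/1.05 = 3.0002. B = V − Δ·S = 108.0078.
(1,0): S=157.4400. Δ = (V_up−V_dn)/(S_up−S_dn) = (30.8600−71.7944)/(170.0352−129.1008) = -1.0000. V = [p*·30.8600 + (1−p*)·71.7944]/1.05 = 33.8888. B = V − Δ·S = 191.3288.
(1,1): S=207.3600. Δ = (V_up−V_dn)/(S_up−S_dn) = (3.0002−30.8600)/(223.9488−170.0352) = -0.5167. V = [p*·3.0002 + (1−p*)·30.8600]/1.05 = 5.9189. B = V − Δ·S = 113.0720.
(0,0): S=192.0000. Δ = (V_up−V_dn)/(S_up−S_dn) = (5.9189−33.8888)/(207.3600−157.4400) = -0.5603. V = [p*·5.9189 + (1−p*)·33.8888]/1.05 = 8.7106. B = V − Δ·S = 116.2873.
Check: Δ(0,0)·S0 + B(0,0) = 8.7106 = V0.

(0,0): Delta=-0.5603 Bond=116.2873
(1,0): Delta=-1.0000 Bond=191.3288
(1,1): Delta=-0.5167 Bond=113.0720
(2,0): Delta=-1.0000 Bond=200.8952
(2,1): Delta=-1.0000 Bond=200.8952
(2,2): Delta=-0.4689 Bond=108.0078
V0=8.7106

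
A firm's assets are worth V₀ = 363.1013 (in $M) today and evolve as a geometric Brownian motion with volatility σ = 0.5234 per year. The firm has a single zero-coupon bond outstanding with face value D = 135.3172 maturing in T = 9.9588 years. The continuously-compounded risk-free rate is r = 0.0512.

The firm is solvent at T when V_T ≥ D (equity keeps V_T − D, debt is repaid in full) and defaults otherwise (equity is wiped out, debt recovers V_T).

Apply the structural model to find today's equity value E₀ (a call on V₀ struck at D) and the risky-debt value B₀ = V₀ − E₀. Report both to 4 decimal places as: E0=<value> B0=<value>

E0=304.7500 B0=58.3513

Apply the equity-as-call identities (strike 135.3172, horizon 9.9588 years):
d₁ = [ln(V₀/D) + (r + σ²/2)T] / (σ√T)
   = [ln(363.1013/135.3172) + (0.0512 + 0.5·0.5234²)·9.9588] / (0.5234·√9.9588)
   = [0.987060 + 1.873985] / 1.651723 = 1.732158
d₂ = d₁ − σ√T = 1.732158 − 1.651723 = 0.080435
N(d₁) = 0.958377,  N(d₂) = 0.532054,  e^(−rT) = 0.600561
E₀ = V₀·N(d₁) − D·e^(−rT)·N(d₂)
   = 363.1013·0.958377 − 135.3172·0.600561·0.532054 = 304.749963
B₀ = V₀ − E₀ = 363.1013 − 304.749963 = 58.351337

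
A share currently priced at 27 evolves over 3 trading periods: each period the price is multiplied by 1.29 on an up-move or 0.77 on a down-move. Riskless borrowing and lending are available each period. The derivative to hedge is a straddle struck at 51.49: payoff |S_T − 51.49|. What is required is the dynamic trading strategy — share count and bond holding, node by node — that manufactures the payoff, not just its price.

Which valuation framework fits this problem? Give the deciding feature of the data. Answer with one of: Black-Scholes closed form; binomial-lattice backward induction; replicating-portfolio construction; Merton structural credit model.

Key observation: the task asks for the hedge itself — share and bond holdings at every node of the 3-period tree on spot 27 with factors 1.29/0.77 — which is exactly what the replicating-portfolio construction produces.

framework: replicating-portfolio construction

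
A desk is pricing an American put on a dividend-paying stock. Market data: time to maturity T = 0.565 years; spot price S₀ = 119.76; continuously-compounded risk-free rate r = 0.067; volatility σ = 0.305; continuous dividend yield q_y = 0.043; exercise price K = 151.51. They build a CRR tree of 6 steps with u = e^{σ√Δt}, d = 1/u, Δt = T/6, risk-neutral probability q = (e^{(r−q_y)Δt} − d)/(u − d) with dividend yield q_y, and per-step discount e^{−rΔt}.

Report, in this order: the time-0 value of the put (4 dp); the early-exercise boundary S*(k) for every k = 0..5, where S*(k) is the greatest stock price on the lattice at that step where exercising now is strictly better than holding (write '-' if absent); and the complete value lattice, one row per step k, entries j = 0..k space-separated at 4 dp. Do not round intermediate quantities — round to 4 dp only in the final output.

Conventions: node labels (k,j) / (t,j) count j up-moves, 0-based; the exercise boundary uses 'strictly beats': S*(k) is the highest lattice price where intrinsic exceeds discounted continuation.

price = 32.9380
boundary = - 109.0597 99.3155 109.0597 119.7600 131.5101
tree:
32.9380
42.4503 23.4119
52.1945 32.2121 14.5075
61.0681 42.4503 21.9172 6.9426
69.1489 52.1945 31.7500 11.9129 1.8321
76.5077 61.0681 42.4503 19.9999 3.6059 0.0000
83.2089 69.1489 52.1945 31.7500 7.0969 0.0000 0.0000

params: Δt=0.09417 u=1.09811 d=0.91065 q=0.48869 e^(-rΔt)=0.99371
t_6 payoffs: 83.2089 69.1489 52.1945 31.7500 7.0969 0.0000 0.0000
t_5: node(5,0) S=75.0023 payoff=76.5077 vs cont=75.8579 → 76.5077 [stop]  node(5,1) S=90.4419 payoff=61.0681 vs cont=60.4807 → 61.0681 [stop]  node(5,2) S=109.0597 payoff=42.4503 vs cont=41.9381 → 42.4503 [stop]  node(5,3) S=131.5101 payoff=19.9999 vs cont=19.5784 → 19.9999 [stop]  node(5,4) S=158.5820 payoff=0.0000 vs cont=3.6059 → 3.6059 [wait]  node(5,5) S=191.2268 payoff=0.0000 vs cont=0.0000 → 0.0000 [wait]  ⇒ S*(5)=131.5101
t_4: node(4,0) S=82.3611 payoff=69.1489 vs cont=68.5288 → 69.1489 [stop]  node(4,1) S=99.3155 payoff=52.1945 vs cont=51.6429 → 52.1945 [stop]  node(4,2) S=119.7600 payoff=31.7500 vs cont=31.2811 → 31.7500 [stop]  node(4,3) S=144.4131 payoff=7.0969 vs cont=11.9129 → 11.9129 [wait]  node(4,4) S=174.1411 payoff=0.0000 vs cont=1.8321 → 1.8321 [wait]  ⇒ S*(4)=119.7600
t_3: node(3,0) S=90.4419 payoff=61.0681 vs cont=60.4807 → 61.0681 [stop]  node(3,1) S=109.0597 payoff=42.4503 vs cont=41.9381 → 42.4503 [stop]  node(3,2) S=131.5101 payoff=19.9999 vs cont=21.9172 → 21.9172 [wait]  node(3,3) S=158.5820 payoff=0.0000 vs cont=6.9426 → 6.9426 [wait]  ⇒ S*(3)=109.0597
t_2: node(2,0) S=99.3155 payoff=52.1945 vs cont=51.6429 → 52.1945 [stop]  node(2,1) S=119.7600 payoff=31.7500 vs cont=32.2121 → 32.2121 [wait]  node(2,2) S=144.4131 payoff=7.0969 vs cont=14.5075 → 14.5075 [wait]  ⇒ S*(2)=99.3155
t_1: node(1,0) S=109.0597 payoff=42.4503 vs cont=42.1625 → 42.4503 [stop]  node(1,1) S=131.5101 payoff=19.9999 vs cont=23.4119 → 23.4119 [wait]  ⇒ S*(1)=109.0597
t_0: node(0,0) S=119.7600 payoff=31.7500 vs cont=32.9380 → 32.9380 [wait]  ⇒ S*(0)=-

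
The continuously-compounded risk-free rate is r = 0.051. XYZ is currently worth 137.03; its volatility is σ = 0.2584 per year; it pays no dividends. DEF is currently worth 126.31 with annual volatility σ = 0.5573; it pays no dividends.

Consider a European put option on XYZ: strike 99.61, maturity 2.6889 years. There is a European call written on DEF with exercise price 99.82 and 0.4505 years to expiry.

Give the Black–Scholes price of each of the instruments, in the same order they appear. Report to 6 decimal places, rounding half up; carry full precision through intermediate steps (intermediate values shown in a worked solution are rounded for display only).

[XYZ put K=99.61]
σ√T = 0.2584·√2.6889 = 0.423721
d₁ = (ln(S/K) + (r+σ²/2)T) / (σ√T) = (ln(137.03/99.61) + (0.051+0.2584²/2)·2.6889) / 0.423721 = (0.318937 + 0.226904) / 0.423721 = 1.288209
d₂ = d₁ − σ√T = 1.288209 − 0.423721 = 0.864488
e^{−rT} = 0.871853
N(−d₁) = 0.098837,  N(−d₂) = 0.193660
price = K·e^{−rT}·N(−d₂) − S·N(−d₁) = 16.818463 − 13.543587 = 3.274876
[DEF call K=99.82]
σ√T = 0.5573·√0.4505 = 0.374056
d₁ = (ln(S/K) + (r+σ²/2)T) / (σ√T) = (ln(126.31/99.82) + (0.051+0.5573²/2)·0.4505) / 0.374056 = (0.235371 + 0.092934) / 0.374056 = 0.877690
d₂ = d₁ − σ√T = 0.877690 − 0.374056 = 0.503634
e^{−rT} = 0.977286
N(d₁) = 0.809944,  N(d₂) = 0.692741
price = S·N(d₁) − K·e^{−rT}·N(d₂) = 102.304024 − 67.578749 = 34.725275

price(XYZ put K=99.61) = 3.274876
price(DEF call K=99.82) = 34.725275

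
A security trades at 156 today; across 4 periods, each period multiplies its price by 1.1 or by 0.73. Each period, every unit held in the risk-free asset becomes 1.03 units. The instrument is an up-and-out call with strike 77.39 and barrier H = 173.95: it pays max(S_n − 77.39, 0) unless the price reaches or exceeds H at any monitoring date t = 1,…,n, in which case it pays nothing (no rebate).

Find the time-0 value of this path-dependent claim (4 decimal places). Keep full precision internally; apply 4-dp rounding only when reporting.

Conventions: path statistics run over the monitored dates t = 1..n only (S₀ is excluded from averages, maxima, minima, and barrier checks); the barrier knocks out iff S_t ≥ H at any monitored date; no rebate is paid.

Set p* = 0.8108 (from d < R < u); the path-dependent value is the discounted p*-expectation over all price paths.
Enumerate all 2^4 = 16 price paths (U = up ×1.1, D = down ×0.73); each path with k up-moves has probability p*^k·(1−p*)^(4−k).
DDDD: M=113.8800, payoff=0.0000, prob=0.001281
UDDD: M=171.6000, payoff=0.0000, prob=0.005490
DUDD: M=125.2680, payoff=0.0000, prob=0.005490
UUDD: M=188.7600, payoff=0.0000, prob=0.023531
DDUD: M=113.8800, payoff=0.0000, prob=0.005490
UDUD: M=171.6000, payoff=23.2002, prob=0.023531
DUUD: M=137.7948, payoff=23.2002, prob=0.023531
UUUD: M=207.6360, payoff=0.0000, prob=0.100845
DDDU: M=113.8800, payoff=0.0000, prob=0.005490
UDDU: M=171.6000, payoff=23.2002, prob=0.023531
DUDU: M=125.2680, payoff=23.2002, prob=0.023531
UUDU: M=188.7600, payoff=0.0000, prob=0.100845
DDUU: M=113.8800, payoff=23.2002, prob=0.023531
UDUU: M=171.6000, payoff=74.1843, prob=0.100845
DUUU: M=151.5743, payoff=74.1843, prob=0.100845
UUUU: M=228.3996, payoff=0.0000, prob=0.432193
Price = Σ prob·payoff / R^4 = 17.691811 / 1.125509 = 15.7189

price = 15.7189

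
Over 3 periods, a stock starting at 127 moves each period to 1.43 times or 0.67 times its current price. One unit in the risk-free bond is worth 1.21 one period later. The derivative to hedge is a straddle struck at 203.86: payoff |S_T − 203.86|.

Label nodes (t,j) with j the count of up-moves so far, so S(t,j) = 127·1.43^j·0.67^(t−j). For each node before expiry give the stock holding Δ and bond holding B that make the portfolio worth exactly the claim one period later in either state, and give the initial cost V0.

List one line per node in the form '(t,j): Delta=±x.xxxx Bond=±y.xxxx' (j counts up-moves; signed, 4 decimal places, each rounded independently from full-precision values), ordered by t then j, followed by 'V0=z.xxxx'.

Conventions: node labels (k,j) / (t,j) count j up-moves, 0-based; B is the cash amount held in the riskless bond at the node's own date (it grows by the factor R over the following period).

The replicating-portfolio and risk-neutral prices coincide; use p* = (1.21−0.67)/(1.43−0.67) = 0.7105 for the latter.
Terminal payoffs: V(3,0)=165.6631, V(3,1)=122.3353, V(3,2)=29.8595, V(3,3)=167.5143
Node (2,0) S=57.0103: V=(p*·122.3353+(1−p*)·165.6631)/1.21=111.4690; Δ=(122.3353−165.6631)/(81.5247−38.1969)=-1.0000; B=V−Δ·S=168.4793
Node (2,1) S=121.6787: V=(p*·29.8595+(1−p*)·122.3353)/1.21=46.8006; Δ=(29.8595−122.3353)/(174.0005−81.5247)=-1.0000; B=V−Δ·S=168.4793
Node (2,2) S=259.7023: V=(p*·167.5143+(1−p*)·29.8595)/1.21=105.5098; Δ=(167.5143−29.8595)/(371.3743−174.0005)=0.6974; B=V−Δ·S=-75.6150
Node (1,0) S=85.0900: V=(p*·46.8006+(1−p*)·111.4690)/1.21=54.1491; Δ=(46.8006−111.4690)/(121.6787−57.0103)=-1.0000; B=V−Δ·S=139.2391
Node (1,1) S=181.6100: V=(p*·105.5098+(1−p*)·46.8006)/1.21=73.1529; Δ=(105.5098−46.8006)/(259.7023−121.6787)=0.4254; B=V−Δ·S=-4.0960
Node (0,0) S=127.0000: V=(p*·73.1529+(1−p*)·54.1491)/1.21=55.9106; Δ=(73.1529−54.1491)/(181.6100−85.0900)=0.1969; B=V−Δ·S=30.9056
Verification: the root portfolio costs Δ(0,0)·S0 + B(0,0) = 55.9106, matching V0.

(0,0): Delta=0.1969 Bond=30.9056
(1,0): Delta=-1.0000 Bond=139.2391
(1,1): Delta=0.4254 Bond=-4.0960
(2,0): Delta=-1.0000 Bond=168.4793
(2,1): Delta=-1.0000 Bond=168.4793
(2,2): Delta=0.6974 Bond=-75.6150
V0=55.9106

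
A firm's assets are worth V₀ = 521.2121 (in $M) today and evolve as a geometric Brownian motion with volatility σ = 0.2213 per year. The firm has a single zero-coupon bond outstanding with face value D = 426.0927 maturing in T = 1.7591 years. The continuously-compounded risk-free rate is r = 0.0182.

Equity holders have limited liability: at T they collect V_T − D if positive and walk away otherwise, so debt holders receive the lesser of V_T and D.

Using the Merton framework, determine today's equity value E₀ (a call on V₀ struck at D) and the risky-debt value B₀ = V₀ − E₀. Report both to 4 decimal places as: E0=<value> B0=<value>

Apply the equity-as-call identities (strike 426.0927, horizon 1.7591 years):
d₁ = [ln(V₀/D) + (r + σ²/2)T] / (σ√T)
   = [ln(521.2121/426.0927) + (0.0182 + 0.5·0.2213²)·1.7591] / (0.2213·√1.7591)
   = [0.201500 + 0.075090] / 0.293513 = 0.942347
d₂ = d₁ − σ√T = 0.942347 − 0.293513 = 0.648834
N(d₁) = 0.826992,  N(d₂) = 0.741777,  e^(−rT) = 0.968491
E₀ = V₀·N(d₁) − D·e^(−rT)·N(d₂)
   = 521.2121·0.826992 − 426.0927·0.968491·0.741777 = 124.931376
B₀ = V₀ − E₀ = 521.2121 − 124.931376 = 396.280724

E0=124.9314 B0=396.2807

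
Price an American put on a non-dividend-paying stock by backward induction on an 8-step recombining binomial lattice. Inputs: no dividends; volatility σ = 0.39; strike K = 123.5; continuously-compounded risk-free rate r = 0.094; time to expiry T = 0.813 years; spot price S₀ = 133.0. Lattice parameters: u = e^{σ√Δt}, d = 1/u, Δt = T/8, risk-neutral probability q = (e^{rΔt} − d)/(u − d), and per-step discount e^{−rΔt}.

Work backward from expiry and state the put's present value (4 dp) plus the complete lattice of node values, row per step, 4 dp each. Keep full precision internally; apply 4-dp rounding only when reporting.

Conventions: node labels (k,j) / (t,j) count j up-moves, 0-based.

Δt=0.10162  u=1.13239  d=0.88309  q=0.50746  discount=0.99049
step 8 (expiry): payoffs max(K−S,0) = 74.3078 60.4210 42.6139 19.7799 0.0000 0.0000 0.0000 0.0000 0.0000
k=7: (k=7,j=0): S=55.7045, K−S=67.7955, hold=66.6213 ⇒ V=67.7955 exercise | (k=7,j=1): S=71.4298, K−S=52.0702, hold=50.8961 ⇒ V=52.0702 exercise | (k=7,j=2): S=91.5943, K−S=31.9057, hold=30.7316 ⇒ V=31.9057 exercise | (k=7,j=3): S=117.4511, K−S=6.0489, hold=9.6498 ⇒ V=9.6498 continue | (k=7,j=4): S=150.6073, K−S=0.0000, hold=0.0000 ⇒ V=0.0000 continue | (k=7,j=5): S=193.1235, K−S=0.0000, hold=0.0000 ⇒ V=0.0000 continue | (k=7,j=6): S=247.6418, K−S=0.0000, hold=0.0000 ⇒ V=0.0000 continue | (k=7,j=7): S=317.5505, K−S=0.0000, hold=0.0000 ⇒ V=0.0000 continue
k=6: (k=6,j=0): S=63.0790, K−S=60.4210, hold=59.2468 ⇒ V=60.4210 exercise | (k=6,j=1): S=80.8861, K−S=42.6139, hold=41.4398 ⇒ V=42.6139 exercise | (k=6,j=2): S=103.7201, K−S=19.7799, hold=20.4157 ⇒ V=20.4157 continue | (k=6,j=3): S=133.0000, K−S=0.0000, hold=4.7077 ⇒ V=4.7077 continue | (k=6,j=4): S=170.5456, K−S=0.0000, hold=0.0000 ⇒ V=0.0000 continue | (k=6,j=5): S=218.6903, K−S=0.0000, hold=0.0000 ⇒ V=0.0000 continue | (k=6,j=6): S=280.4261, K−S=0.0000, hold=0.0000 ⇒ V=0.0000 continue
k=5: (k=5,j=0): S=71.4298, K−S=52.0702, hold=50.8961 ⇒ V=52.0702 exercise | (k=5,j=1): S=91.5943, K−S=31.9057, hold=31.0512 ⇒ V=31.9057 exercise | (k=5,j=2): S=117.4511, K−S=6.0489, hold=12.3262 ⇒ V=12.3262 continue | (k=5,j=3): S=150.6073, K−S=0.0000, hold=2.2967 ⇒ V=2.2967 continue | (k=5,j=4): S=193.1235, K−S=0.0000, hold=0.0000 ⇒ V=0.0000 continue | (k=5,j=5): S=247.6418, K−S=0.0000, hold=0.0000 ⇒ V=0.0000 continue
k=4: (k=4,j=0): S=80.8861, K−S=42.6139, hold=41.4398 ⇒ V=42.6139 exercise | (k=4,j=1): S=103.7201, K−S=19.7799, hold=21.7610 ⇒ V=21.7610 continue | (k=4,j=2): S=133.0000, K−S=0.0000, hold=7.1678 ⇒ V=7.1678 continue | (k=4,j=3): S=170.5456, K−S=0.0000, hold=1.1205 ⇒ V=1.1205 continue | (k=4,j=4): S=218.6903, K−S=0.0000, hold=0.0000 ⇒ V=0.0000 continue
k=3: (k=3,j=0): S=91.5943, K−S=31.9057, hold=31.7273 ⇒ V=31.9057 exercise | (k=3,j=1): S=117.4511, K−S=6.0489, hold=14.2191 ⇒ V=14.2191 continue | (k=3,j=2): S=150.6073, K−S=0.0000, hold=4.0600 ⇒ V=4.0600 continue | (k=3,j=3): S=193.1235, K−S=0.0000, hold=0.5466 ⇒ V=0.5466 continue
k=2: (k=2,j=0): S=103.7201, K−S=19.7799, hold=22.7124 ⇒ V=22.7124 continue | (k=2,j=1): S=133.0000, K−S=0.0000, hold=8.9776 ⇒ V=8.9776 continue | (k=2,j=2): S=170.5456, K−S=0.0000, hold=2.2555 ⇒ V=2.2555 continue
k=1: (k=1,j=0): S=117.4511, K−S=6.0489, hold=15.5929 ⇒ V=15.5929 continue | (k=1,j=1): S=150.6073, K−S=0.0000, hold=5.5135 ⇒ V=5.5135 continue
k=0: (k=0,j=0): S=133.0000, K−S=0.0000, hold=10.3783 ⇒ V=10.3783 continue

price = 10.3783
tree:
10.3783
15.5929 5.5135
22.7124 8.9776 2.2555
31.9057 14.2191 4.0600 0.5466
42.6139 21.7610 7.1678 1.1205 0.0000
52.0702 31.9057 12.3262 2.2967 0.0000 0.0000
60.4210 42.6139 20.4157 4.7077 0.0000 0.0000 0.0000
67.7955 52.0702 31.9057 9.6498 0.0000 0.0000 0.0000 0.0000
74.3078 60.4210 42.6139 19.7799 0.0000 0.0000 0.0000 0.0000 0.0000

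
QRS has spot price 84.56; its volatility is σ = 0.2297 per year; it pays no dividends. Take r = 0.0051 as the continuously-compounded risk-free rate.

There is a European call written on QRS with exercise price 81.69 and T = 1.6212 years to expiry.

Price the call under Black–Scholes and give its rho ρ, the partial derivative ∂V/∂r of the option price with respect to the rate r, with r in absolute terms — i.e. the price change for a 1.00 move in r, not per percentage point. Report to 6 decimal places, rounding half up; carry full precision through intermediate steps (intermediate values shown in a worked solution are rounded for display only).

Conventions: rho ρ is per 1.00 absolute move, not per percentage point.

price = 11.498749
ρ = 65.677854

σ√T = 0.2297·√1.6212 = 0.292469
d₁ = (ln(S/K) + (r+σ²/2)T) / (σ√T) = (ln(84.56/81.69) + (0.0051+0.2297²/2)·1.6212) / 0.292469 = (0.034530 + 0.051037) / 0.292469 = 0.292568
d₂ = d₁ − σ√T = 0.292568 − 0.292469 = 0.000099
e^{−rT} = 0.991766
N(d₁) = 0.615074,  N(d₂) = 0.500039
Call price V = S·N(d₁) − K·e^{−rT}·N(d₂) = 52.010625 − 40.511876 = 11.498749
ρ = K·T·e^{−rT}·N(d₂) = 65.677854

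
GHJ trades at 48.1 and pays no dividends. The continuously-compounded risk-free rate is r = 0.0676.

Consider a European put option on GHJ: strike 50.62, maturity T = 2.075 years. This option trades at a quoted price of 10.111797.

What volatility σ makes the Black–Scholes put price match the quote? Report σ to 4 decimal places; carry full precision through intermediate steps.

At σ = 0.4643 the Black–Scholes value reproduces the quote:
σ√T = 0.4643·√2.075 = 0.668818
d₁ = (ln(S/K) + (r+σ²/2)T) / (σ√T) = (ln(48.1/50.62) + (0.0676+0.4643²/2)·2.075) / 0.668818 = (-0.051065 + 0.363929) / 0.668818 = 0.467787
d₂ = d₁ − σ√T = 0.467787 − 0.668818 = -0.201031
e^{−rT} = 0.869124
N(−d₁) = 0.319969,  N(−d₂) = 0.579663
V = K·e^{−rT}·N(−d₂) − S·N(−d₁) = 25.502287 − 15.390489 = 10.111797 (the quoted price), and the Black–Scholes price is strictly increasing in σ, so σ is unique

sigma = 0.4643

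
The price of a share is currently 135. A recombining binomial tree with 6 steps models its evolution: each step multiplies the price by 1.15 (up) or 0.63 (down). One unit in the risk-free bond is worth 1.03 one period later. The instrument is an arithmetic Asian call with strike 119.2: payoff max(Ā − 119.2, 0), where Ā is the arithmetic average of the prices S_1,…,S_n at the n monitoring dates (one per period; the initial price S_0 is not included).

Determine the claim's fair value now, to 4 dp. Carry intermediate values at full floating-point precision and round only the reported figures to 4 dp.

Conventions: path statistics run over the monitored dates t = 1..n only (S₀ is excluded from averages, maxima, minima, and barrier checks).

price = 33.4399

Risk-neutral up-probability p* = (R−d)/(u−d) = (1.03−0.63)/(1.15−0.63) = 0.7692; the claim prices as the p*-weighted sum of path payoffs discounted by R^6.
Enumerate all 2^6 = 64 price paths (U = up ×1.15, D = down ×0.63); each path with k up-moves has probability p*^k·(1−p*)^(6−k).
DDDDDD: Ā=35.9155, payoff=0.0000, prob=0.000151
UDDDDD: Ā=65.5600, payoff=0.0000, prob=0.000503
DUDDDD: Ā=53.8600, payoff=0.0000, prob=0.000503
UUDDDD: Ā=98.3159, payoff=0.0000, prob=0.001678
DDUDDD: Ā=46.4890, payoff=0.0000, prob=0.000503
UDUDDD: Ā=84.8609, payoff=0.0000, prob=0.001678
DUUDDD: Ā=73.1609, payoff=0.0000, prob=0.001678
UUUDDD: Ā=133.5477, payoff=14.3477, prob=0.005594
DDDUDD: Ā=41.8453, payoff=0.0000, prob=0.000503
UDDUDD: Ā=76.3842, payoff=0.0000, prob=0.001678
DUDUDD: Ā=64.6842, payoff=0.0000, prob=0.001678
UUDUDD: Ā=118.0744, payoff=0.0000, prob=0.005594
DDUUDD: Ā=57.3132, payoff=0.0000, prob=0.001678
UDUUDD: Ā=104.6194, payoff=0.0000, prob=0.005594
DUUUDD: Ā=92.9194, payoff=0.0000, prob=0.005594
UUUUDD: Ā=169.6148, payoff=50.4148, prob=0.018646
DDDDUD: Ā=38.9197, payoff=0.0000, prob=0.000503
UDDDUD: Ā=71.0440, payoff=0.0000, prob=0.001678
DUDDUD: Ā=59.3440, payoff=0.0000, prob=0.001678
UUDDUD: Ā=108.3263, payoff=0.0000, prob=0.005594
DDUDUD: Ā=51.9730, payoff=0.0000, prob=0.001678
UDUDUD: Ā=94.8713, payoff=0.0000, prob=0.005594
DUUDUD: Ā=83.1713, payoff=0.0000, prob=0.005594
UUUDUD: Ā=151.8206, payoff=32.6206, prob=0.018646
DDDUUD: Ā=47.3292, payoff=0.0000, prob=0.001678
UDDUUD: Ā=86.3946, payoff=0.0000, prob=0.005594
DUDUUD: Ā=74.6946, payoff=0.0000, prob=0.005594
UUDUUD: Ā=136.3473, payoff=17.1473, prob=0.018646
DDUUUD: Ā=67.3236, payoff=0.0000, prob=0.005594
UDUUUD: Ā=122.8923, payoff=3.6923, prob=0.018646
DUUUUD: Ā=111.1923, payoff=0.0000, prob=0.018646
UUUUUD: Ā=202.9701, payoff=83.7701, prob=0.062153
DDDDDU: Ā=37.0766, payoff=0.0000, prob=0.000503
UDDDDU: Ā=67.6796, payoff=0.0000, prob=0.001678
DUDDDU: Ā=55.9796, payoff=0.0000, prob=0.001678
UUDDDU: Ā=102.1849, payoff=0.0000, prob=0.005594
DDUDDU: Ā=48.6086, payoff=0.0000, prob=0.001678
UDUDDU: Ā=88.7299, payoff=0.0000, prob=0.005594
DUUDDU: Ā=77.0299, payoff=0.0000, prob=0.005594
UUUDDU: Ā=140.6102, payoff=21.4102, prob=0.018646
DDDUDU: Ā=43.9648, payoff=0.0000, prob=0.001678
UDDUDU: Ā=80.2533, payoff=0.0000, prob=0.005594
DUDUDU: Ā=68.5533, payoff=0.0000, prob=0.005594
UUDUDU: Ā=125.1369, payoff=5.9369, prob=0.018646
DDUUDU: Ā=61.1823, payoff=0.0000, prob=0.005594
UDUUDU: Ā=111.6819, payoff=0.0000, prob=0.018646
DUUUDU: Ā=99.9819, payoff=0.0000, prob=0.018646
UUUUDU: Ā=182.5067, payoff=63.3067, prob=0.062153
DDDDUU: Ā=41.0393, payoff=0.0000, prob=0.001678
UDDDUU: Ā=74.9130, payoff=0.0000, prob=0.005594
DUDDUU: Ā=63.2130, payoff=0.0000, prob=0.005594
UUDDUU: Ā=115.3888, payoff=0.0000, prob=0.018646
DDUDUU: Ā=55.8420, payoff=0.0000, prob=0.005594
UDUDUU: Ā=101.9338, payoff=0.0000, prob=0.018646
DUUDUU: Ā=90.2338, payoff=0.0000, prob=0.018646
UUUDUU: Ā=164.7125, payoff=45.5125, prob=0.062153
DDDUUU: Ā=51.1983, payoff=0.0000, prob=0.005594
UDDUUU: Ā=93.4572, payoff=0.0000, prob=0.018646
DUDUUU: Ā=81.7572, payoff=0.0000, prob=0.018646
UUDUUU: Ā=149.2392, payoff=30.0392, prob=0.062153
DDUUUU: Ā=74.3862, payoff=0.0000, prob=0.018646
UDUUUU: Ā=135.7842, payoff=16.5842, prob=0.062153
DUUUUU: Ā=124.0842, payoff=4.8842, prob=0.062153
UUUUUU: Ā=226.5030, payoff=107.3030, prob=0.207176
Price = Σ prob·payoff / R^6 = 39.928963 / 1.194052 = 33.4399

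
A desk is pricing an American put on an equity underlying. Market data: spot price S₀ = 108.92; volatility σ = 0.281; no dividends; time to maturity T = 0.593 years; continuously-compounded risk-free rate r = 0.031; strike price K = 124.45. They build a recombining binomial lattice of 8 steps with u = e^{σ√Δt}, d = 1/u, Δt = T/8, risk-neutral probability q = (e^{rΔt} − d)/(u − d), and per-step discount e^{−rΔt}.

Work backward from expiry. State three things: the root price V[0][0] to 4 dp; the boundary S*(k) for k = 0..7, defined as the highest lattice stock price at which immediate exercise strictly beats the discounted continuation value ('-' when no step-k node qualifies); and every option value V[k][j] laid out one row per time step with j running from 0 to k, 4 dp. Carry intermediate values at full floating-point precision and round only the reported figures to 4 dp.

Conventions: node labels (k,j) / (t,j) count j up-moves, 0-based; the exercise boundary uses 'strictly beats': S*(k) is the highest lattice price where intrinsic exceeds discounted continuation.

Δt=0.07412, u=1.07951, d=0.92635, q=0.49590, disc=e^(-rΔt)=0.99770
k=8 terminal: V=max(K-S,0) → 65.3887 55.6238 44.2443 30.9834 15.5300 0.0000 0.0000 0.0000 0.0000
k=7: j=0 S=63.7571 intr=60.6929 cont=60.4073 V=60.6929[EX]; j=1 S=74.2984 intr=50.1516 cont=49.8659 V=50.1516[EX]; j=2 S=86.5826 intr=37.8674 cont=37.5817 V=37.8674[EX]; j=3 S=100.8979 intr=23.5521 cont=23.2665 V=23.5521[EX]; j=4 S=117.5799 intr=6.8701 cont=7.8106 V=7.8106[hold]; j=5 S=137.0202 intr=0.0000 cont=0.0000 V=0.0000[hold]; j=6 S=159.6745 intr=0.0000 cont=0.0000 V=0.0000[hold]; j=7 S=186.0745 intr=0.0000 cont=0.0000 V=0.0000[hold]  S*(7)=100.8979
k=6: j=0 S=68.8262 intr=55.6238 cont=55.3381 V=55.6238[EX]; j=1 S=80.2057 intr=44.2443 cont=43.9587 V=44.2443[EX]; j=2 S=93.4666 intr=30.9834 cont=30.6978 V=30.9834[EX]; j=3 S=108.9200 intr=15.5300 cont=15.7097 V=15.7097[hold]; j=4 S=126.9284 intr=0.0000 cont=3.9283 V=3.9283[hold]; j=5 S=147.9143 intr=0.0000 cont=0.0000 V=0.0000[hold]; j=6 S=172.3698 intr=0.0000 cont=0.0000 V=0.0000[hold]  S*(6)=93.4666
k=5: j=0 S=74.2984 intr=50.1516 cont=49.8659 V=50.1516[EX]; j=1 S=86.5826 intr=37.8674 cont=37.5817 V=37.8674[EX]; j=2 S=100.8979 intr=23.5521 cont=23.3554 V=23.5521[EX]; j=3 S=117.5799 intr=6.8701 cont=9.8446 V=9.8446[hold]; j=4 S=137.0202 intr=0.0000 cont=1.9757 V=1.9757[hold]; j=5 S=159.6745 intr=0.0000 cont=0.0000 V=0.0000[hold]  S*(5)=100.8979
k=4: j=0 S=80.2057 intr=44.2443 cont=43.9587 V=44.2443[EX]; j=1 S=93.4666 intr=30.9834 cont=30.6978 V=30.9834[EX]; j=2 S=108.9200 intr=15.5300 cont=16.7161 V=16.7161[hold]; j=3 S=126.9284 intr=0.0000 cont=5.9287 V=5.9287[hold]; j=4 S=147.9143 intr=0.0000 cont=0.9937 V=0.9937[hold]  S*(4)=93.4666
k=3: j=0 S=86.5826 intr=37.8674 cont=37.5817 V=37.8674[EX]; j=1 S=100.8979 intr=23.5521 cont=23.8533 V=23.8533[hold]; j=2 S=117.5799 intr=6.8701 cont=11.3405 V=11.3405[hold]; j=3 S=137.0202 intr=0.0000 cont=3.4734 V=3.4734[hold]  S*(3)=86.5826
k=2: j=0 S=93.4666 intr=30.9834 cont=30.8468 V=30.9834[EX]; j=1 S=108.9200 intr=15.5300 cont=17.6077 V=17.6077[hold]; j=2 S=126.9284 intr=0.0000 cont=7.4221 V=7.4221[hold]  S*(2)=93.4666
k=1: j=0 S=100.8979 intr=23.5521 cont=24.2944 V=24.2944[hold]; j=1 S=117.5799 intr=6.8701 cont=12.5278 V=12.5278[hold]  S*(1)=-
k=0: j=0 S=108.9200 intr=15.5300 cont=18.4169 V=18.4169[hold]  S*(0)=-

price = 18.4169
boundary = - - 93.4666 86.5826 93.4666 100.8979 93.4666 100.8979
tree:
18.4169
24.2944 12.5278
30.9834 17.6077 7.4221
37.8674 23.8533 11.3405 3.4734
44.2443 30.9834 16.7161 5.9287 0.9937
50.1516 37.8674 23.5521 9.8446 1.9757 0.0000
55.6238 44.2443 30.9834 15.7097 3.9283 0.0000 0.0000
60.6929 50.1516 37.8674 23.5521 7.8106 0.0000 0.0000 0.0000
65.3887 55.6238 44.2443 30.9834 15.5300 0.0000 0.0000 0.0000 0.0000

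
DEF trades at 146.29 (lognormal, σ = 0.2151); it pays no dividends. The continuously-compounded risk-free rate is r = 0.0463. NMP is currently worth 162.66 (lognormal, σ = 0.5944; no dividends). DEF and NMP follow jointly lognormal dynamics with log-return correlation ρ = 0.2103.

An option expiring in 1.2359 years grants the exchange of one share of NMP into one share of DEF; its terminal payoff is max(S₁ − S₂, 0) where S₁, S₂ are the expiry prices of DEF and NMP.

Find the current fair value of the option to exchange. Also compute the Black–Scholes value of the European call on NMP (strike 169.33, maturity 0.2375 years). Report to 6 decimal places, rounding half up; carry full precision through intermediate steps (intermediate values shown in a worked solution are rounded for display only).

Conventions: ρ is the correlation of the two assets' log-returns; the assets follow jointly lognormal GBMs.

σ_eff = √(σ₁² + σ₂² − 2ρσ₁σ₂) = √(0.2151² + 0.5944² − 2·0.2103·0.2151·0.5944) = 0.588050
d₁ = (ln(S₁/S₂) + (q₂ − q₁ + σ_eff²/2)T) / (σ_eff√T) = (ln(146.29/162.66) + (0.0 − 0.0 + 0.172902)·1.2359) / 0.653742 = 0.164619
d₂ = d₁ − σ_eff√T = 0.164619 − 0.653742 = -0.489123
N(d₁) = 0.565378,  N(d₂) = 0.312377
V = S₁·e^{−q₁T}·N(d₁) − S₂·e^{−q₂T}·N(d₂) = 82.709129 − 50.811275 = 31.897854
[vanilla: NMP call K=169.33]
σ√T = 0.5944·√0.2375 = 0.289675
d₁ = (ln(S/K) + (r+σ²/2)T) / (σ√T) = (ln(162.66/169.33) + (0.0463+0.5944²/2)·0.2375) / 0.289675 = (-0.040187 + 0.052952) / 0.289675 = 0.044065
d₂ = d₁ − σ√T = 0.044065 − 0.289675 = -0.245609
e^{−rT} = 0.989064
N(d₁) = 0.517574,  N(d₂) = 0.402992
price = S·N(d₁) − K·e^{−rT}·N(d₂) = 84.188565 − 67.492433 = 16.696132

exchange price = 31.897854
price(NMP call K=169.33) = 16.696132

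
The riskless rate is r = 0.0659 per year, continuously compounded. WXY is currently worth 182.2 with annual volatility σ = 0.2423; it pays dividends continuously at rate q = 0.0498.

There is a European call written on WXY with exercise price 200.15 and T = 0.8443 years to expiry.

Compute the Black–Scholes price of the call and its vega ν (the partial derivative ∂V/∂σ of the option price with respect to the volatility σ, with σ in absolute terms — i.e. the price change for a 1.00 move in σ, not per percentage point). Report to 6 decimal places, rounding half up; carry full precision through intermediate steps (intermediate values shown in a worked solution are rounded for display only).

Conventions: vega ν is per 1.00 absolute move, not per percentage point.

price = 9.857569
ν = 62.074226

σ√T = 0.2423·√0.8443 = 0.222639
d₁ = (ln(S/K) + (r−q+σ²/2)T) / (σ√T) = (ln(182.2/200.15) + (0.0659−0.0498+0.2423²/2)·0.8443) / 0.222639 = (-0.093962 + 0.038377) / 0.222639 = -0.249663
d₂ = d₁ − σ√T = -0.249663 − 0.222639 = -0.472302
e^{−rT} = 0.945880
e^{−qT} = 0.958826
N(d₁) = 0.401424,  N(d₂) = 0.318356
Call price V = S·e^{−qT}·N(d₁) − K·e^{−rT}·N(d₂) = 70.127988 − 60.270419 = 9.857569
φ(d₁) = (1/√(2π))·e^{−d₁²/2} = 0.386701
ν = S·e^{−qT}·φ(d₁)·√T = 62.074226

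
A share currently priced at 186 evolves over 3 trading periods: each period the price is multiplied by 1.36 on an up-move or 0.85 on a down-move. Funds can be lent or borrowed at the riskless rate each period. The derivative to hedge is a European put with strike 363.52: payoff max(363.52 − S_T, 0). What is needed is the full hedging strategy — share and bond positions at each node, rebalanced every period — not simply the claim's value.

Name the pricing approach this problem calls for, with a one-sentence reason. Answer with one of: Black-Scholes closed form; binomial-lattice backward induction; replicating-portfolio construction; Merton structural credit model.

framework: replicating-portfolio construction

Key observation: the deliverable is the dynamic trading strategy on the 3-step tree (spot 186, moves 1.36 and 0.85), so the valuation must go through the node-by-node replicating-portfolio solve.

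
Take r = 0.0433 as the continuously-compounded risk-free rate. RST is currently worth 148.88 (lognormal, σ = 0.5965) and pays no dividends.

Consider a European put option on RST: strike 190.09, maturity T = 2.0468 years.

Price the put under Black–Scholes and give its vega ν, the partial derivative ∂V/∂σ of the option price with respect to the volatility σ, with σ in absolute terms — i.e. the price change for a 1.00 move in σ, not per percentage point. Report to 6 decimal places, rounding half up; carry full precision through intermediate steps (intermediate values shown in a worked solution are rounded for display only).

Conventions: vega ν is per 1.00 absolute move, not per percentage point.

price = 66.709323
ν = 82.477154

σ√T = 0.5965·√2.0468 = 0.853391
d₁ = (ln(S/K) + (r+σ²/2)T) / (σ√T) = (ln(148.88/190.09) + (0.0433+0.5965²/2)·2.0468) / 0.853391 = (-0.244357 + 0.452765) / 0.853391 = 0.244211
d₂ = d₁ − σ√T = 0.244211 − 0.853391 = -0.609180
e^{−rT} = 0.915187
N(−d₁) = 0.403534,  N(−d₂) = 0.728797
Put price V = K·e^{−rT}·N(−d₂) − S·N(−d₁) = 126.787411 − 60.078088 = 66.709323
φ(d₁) = (1/√(2π))·e^{−d₁²/2} = 0.387222
ν = S·φ(d₁)·√T = 82.477154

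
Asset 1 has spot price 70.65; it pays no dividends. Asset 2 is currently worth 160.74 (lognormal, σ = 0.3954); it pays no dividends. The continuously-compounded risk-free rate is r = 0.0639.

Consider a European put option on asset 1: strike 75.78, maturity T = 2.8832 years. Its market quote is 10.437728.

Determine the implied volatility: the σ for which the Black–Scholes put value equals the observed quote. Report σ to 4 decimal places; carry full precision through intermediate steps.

At σ = 0.3113 the Black–Scholes value reproduces the quote:
σ√T = 0.3113·√2.8832 = 0.528587
d₁ = (ln(S/K) + (r+σ²/2)T) / (σ√T) = (ln(70.65/75.78) + (0.0639+0.3113²/2)·2.8832) / 0.528587 = (-0.070096 + 0.323939) / 0.528587 = 0.480228
d₂ = d₁ − σ√T = 0.480228 − 0.528587 = -0.048359
e^{−rT} = 0.831739
N(−d₁) = 0.315533,  N(−d₂) = 0.519285
V = K·e^{−rT}·N(−d₂) − S·N(−d₁) = 32.730108 − 22.292380 = 10.437728 (the observed quote) — the price is monotone increasing in volatility, hence this σ is the only solution

sigma = 0.3113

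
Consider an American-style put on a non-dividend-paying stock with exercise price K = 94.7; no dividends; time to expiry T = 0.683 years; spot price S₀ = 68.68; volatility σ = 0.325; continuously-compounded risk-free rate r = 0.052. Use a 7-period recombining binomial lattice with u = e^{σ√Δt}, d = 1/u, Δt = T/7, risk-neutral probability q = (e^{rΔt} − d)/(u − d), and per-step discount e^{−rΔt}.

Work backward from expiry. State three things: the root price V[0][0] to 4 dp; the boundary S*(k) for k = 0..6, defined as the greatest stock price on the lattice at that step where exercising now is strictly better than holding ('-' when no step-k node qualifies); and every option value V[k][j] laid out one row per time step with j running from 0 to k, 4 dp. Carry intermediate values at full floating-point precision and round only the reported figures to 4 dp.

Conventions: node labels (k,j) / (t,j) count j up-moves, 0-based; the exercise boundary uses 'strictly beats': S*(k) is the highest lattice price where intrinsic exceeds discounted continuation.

params: Δt=0.09757 u=1.10685 d=0.90346 q=0.49965 e^(-rΔt)=0.99494
t_7 payoffs: 60.9551 53.3585 44.0518 32.6501 18.6815 1.5684 0.0000 0.0000
t_6: node(6,0) S=37.3506 payoff=57.3494 vs cont=56.8702 → 57.3494 [stop]  node(6,1) S=45.7588 payoff=48.9412 vs cont=48.4619 → 48.9412 [stop]  node(6,2) S=56.0599 payoff=38.6401 vs cont=38.1608 → 38.6401 [stop]  node(6,3) S=68.6800 payoff=26.0200 vs cont=25.5407 → 26.0200 [stop]  node(6,4) S=84.1411 payoff=10.5589 vs cont=10.0797 → 10.5589 [stop]  node(6,5) S=103.0827 payoff=0.0000 vs cont=0.7808 → 0.7808 [wait]  node(6,6) S=126.2884 payoff=0.0000 vs cont=0.0000 → 0.0000 [wait]  ⇒ S*(6)=84.1411
t_5: node(5,0) S=41.3415 payoff=53.3585 vs cont=52.8793 → 53.3585 [stop]  node(5,1) S=50.6482 payoff=44.0518 vs cont=43.5726 → 44.0518 [stop]  node(5,2) S=62.0499 payoff=32.6501 vs cont=32.1708 → 32.6501 [stop]  node(5,3) S=76.0185 payoff=18.6815 vs cont=18.2023 → 18.6815 [stop]  node(5,4) S=93.1316 payoff=1.5684 vs cont=5.6446 → 5.6446 [wait]  node(5,5) S=114.0971 payoff=0.0000 vs cont=0.3887 → 0.3887 [wait]  ⇒ S*(5)=76.0185
t_4: node(4,0) S=45.7588 payoff=48.9412 vs cont=48.4619 → 48.9412 [stop]  node(4,1) S=56.0599 payoff=38.6401 vs cont=38.1608 → 38.6401 [stop]  node(4,2) S=68.6800 payoff=26.0200 vs cont=25.5407 → 26.0200 [stop]  node(4,3) S=84.1411 payoff=10.5589 vs cont=12.1060 → 12.1060 [wait]  node(4,4) S=103.0827 payoff=0.0000 vs cont=3.0032 → 3.0032 [wait]  ⇒ S*(4)=68.6800
t_3: node(3,0) S=50.6482 payoff=44.0518 vs cont=43.5726 → 44.0518 [stop]  node(3,1) S=62.0499 payoff=32.6501 vs cont=32.1708 → 32.6501 [stop]  node(3,2) S=76.0185 payoff=18.6815 vs cont=18.9713 → 18.9713 [wait]  node(3,3) S=93.1316 payoff=1.5684 vs cont=7.5195 → 7.5195 [wait]  ⇒ S*(3)=62.0499
t_2: node(2,0) S=56.0599 payoff=38.6401 vs cont=38.1608 → 38.6401 [stop]  node(2,1) S=68.6800 payoff=26.0200 vs cont=25.6848 → 26.0200 [stop]  node(2,2) S=84.1411 payoff=10.5589 vs cont=13.1824 → 13.1824 [wait]  ⇒ S*(2)=68.6800
t_1: node(1,0) S=62.0499 payoff=32.6501 vs cont=32.1708 → 32.6501 [stop]  node(1,1) S=76.0185 payoff=18.6815 vs cont=19.5064 → 19.5064 [wait]  ⇒ S*(1)=62.0499
t_0: node(0,0) S=68.6800 payoff=26.0200 vs cont=25.9508 → 26.0200 [stop]  ⇒ S*(0)=68.6800

price = 26.0200
boundary = 68.6800 62.0499 68.6800 62.0499 68.6800 76.0185 84.1411
tree:
26.0200
32.6501 19.5064
38.6401 26.0200 13.1824
44.0518 32.6501 18.9713 7.5195
48.9412 38.6401 26.0200 12.1060 3.0032
53.3585 44.0518 32.6501 18.6815 5.6446 0.3887
57.3494 48.9412 38.6401 26.0200 10.5589 0.7808 0.0000
60.9551 53.3585 44.0518 32.6501 18.6815 1.5684 0.0000 0.0000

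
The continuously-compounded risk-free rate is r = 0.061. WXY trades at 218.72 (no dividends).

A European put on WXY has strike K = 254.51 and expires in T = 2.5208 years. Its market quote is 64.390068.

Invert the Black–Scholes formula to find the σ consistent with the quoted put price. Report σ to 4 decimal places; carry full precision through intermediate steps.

At σ = 0.4783 the Black–Scholes value reproduces the quote:
σ√T = 0.4783·√2.5208 = 0.759398
d₁ = (ln(S/K) + (r+σ²/2)T) / (σ√T) = (ln(218.72/254.51) + (0.061+0.4783²/2)·2.5208) / 0.759398 = (-0.151548 + 0.442112) / 0.759398 = 0.382624
d₂ = d₁ − σ√T = 0.382624 − 0.759398 = -0.376774
e^{−rT} = 0.857470
N(−d₁) = 0.350999,  N(−d₂) = 0.646829
V = K·e^{−rT}·N(−d₂) − S·N(−d₁) = 141.160644 − 76.770576 = 64.390068 (matching the quote); vega is positive throughout, so no other σ reproduces this price

sigma = 0.4783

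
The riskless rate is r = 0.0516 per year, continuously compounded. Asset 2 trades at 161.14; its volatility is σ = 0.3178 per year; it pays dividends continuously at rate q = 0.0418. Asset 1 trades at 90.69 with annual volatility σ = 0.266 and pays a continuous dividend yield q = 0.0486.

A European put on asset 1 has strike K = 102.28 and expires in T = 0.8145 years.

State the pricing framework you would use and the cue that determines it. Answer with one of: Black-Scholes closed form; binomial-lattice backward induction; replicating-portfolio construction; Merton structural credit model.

framework: Black-Scholes closed form

Key observation: the instrument is a plain European put (strike 102.28) on a lognormal asset; the exact continuous-time formula applies directly.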